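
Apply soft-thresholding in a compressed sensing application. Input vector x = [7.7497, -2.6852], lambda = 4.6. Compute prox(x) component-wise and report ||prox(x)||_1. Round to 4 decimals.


Soft-thresholding with lambda = 4.6:
prox(7.7497) = sign(7.7497)*max(|7.7497| - 4.6, 0) = 3.1497
prox(-2.6852) = sign(-2.6852)*max(|-2.6852| - 4.6, 0) = 0.0
prox(x) = [3.1497, 0.0]
||prox(x)||_1 = 3.1497 + 0.0 = 3.1497


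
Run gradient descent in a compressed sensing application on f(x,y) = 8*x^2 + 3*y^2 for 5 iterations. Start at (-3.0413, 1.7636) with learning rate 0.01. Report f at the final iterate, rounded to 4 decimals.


Gradient descent on f(x,y) = 8*x^2 + 3*y^2.
Starting point: (-3.0413, 1.7636), alpha = 0.01
Step 1: grad_x = 2*8*-3.0413 = -48.6608, grad_y = 2*3*1.7636 = 10.5816
  x_1 = -3.0413 - 0.01*-48.6608 = -2.5547
  y_1 = 1.7636 - 0.01*10.5816 = 1.6578
Step 2: grad_x = 2*8*-2.5547 = -40.8751, grad_y = 2*3*1.6578 = 9.9467
  x_2 = -2.5547 - 0.01*-40.8751 = -2.1459
  y_2 = 1.6578 - 0.01*9.9467 = 1.5583
Step 3: grad_x = 2*8*-2.1459 = -34.3351, grad_y = 2*3*1.5583 = 9.3499
  x_3 = -2.1459 - 0.01*-34.3351 = -1.8026
  y_3 = 1.5583 - 0.01*9.3499 = 1.4648
Step 4: grad_x = 2*8*-1.8026 = -28.8415, grad_y = 2*3*1.4648 = 8.7889
  x_4 = -1.8026 - 0.01*-28.8415 = -1.5142
  y_4 = 1.4648 - 0.01*8.7889 = 1.3769
Step 5: grad_x = 2*8*-1.5142 = -24.2268, grad_y = 2*3*1.3769 = 8.2616
  x_5 = -1.5142 - 0.01*-24.2268 = -1.2719
  y_5 = 1.3769 - 0.01*8.2616 = 1.2943
f(-1.2719, 1.2943) = 8*(-1.2719)^2 + 3*1.2943^2 = 17.9677


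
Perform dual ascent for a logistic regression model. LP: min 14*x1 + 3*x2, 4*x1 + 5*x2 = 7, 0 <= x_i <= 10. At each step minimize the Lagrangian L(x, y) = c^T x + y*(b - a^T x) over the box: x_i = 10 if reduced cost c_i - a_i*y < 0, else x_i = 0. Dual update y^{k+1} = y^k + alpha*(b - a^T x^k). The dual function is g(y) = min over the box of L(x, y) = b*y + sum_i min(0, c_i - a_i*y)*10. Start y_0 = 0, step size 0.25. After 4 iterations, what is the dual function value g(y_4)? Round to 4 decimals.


Dual ascent for LP: min 14*x1 + 3*x2, 4*x1 + 5*x2 = 7, 0 <= x_i <= 10
Step 1: y^k = 0.0, reduced costs: (14.0, 3.0)
  x^k = (0.0, 0.0), subgradient = b - a^T x = 7.0
  y^{k+1} = 0.0 + 0.25*7.0 = 1.75
Step 2: y^k = 1.75, reduced costs: (7.0, -5.75)
  x^k = (0.0, 10.0), subgradient = b - a^T x = -43.0
  y^{k+1} = 1.75 + 0.25*-43.0 = -9.0
Step 3: y^k = -9.0, reduced costs: (50.0, 48.0)
  x^k = (0.0, 0.0), subgradient = b - a^T x = 7.0
  y^{k+1} = -9.0 + 0.25*7.0 = -7.25
Step 4: y^k = -7.25, reduced costs: (43.0, 39.25)
  x^k = (0.0, 0.0), subgradient = b - a^T x = 7.0
  y^{k+1} = -7.25 + 0.25*7.0 = -5.5
Dual objective at y_4 = -5.5: reduced costs (36.0, 30.5), box minimizer x = (0.0, 0.0)
g(y_4) = b*y + (c1 - a1*y)*x1 + (c2 - a2*y)*x2 = 7*(-5.5) + 36.0*0.0 + 30.5*0.0 = -38.5 + 0.0 + 0.0 = -38.5


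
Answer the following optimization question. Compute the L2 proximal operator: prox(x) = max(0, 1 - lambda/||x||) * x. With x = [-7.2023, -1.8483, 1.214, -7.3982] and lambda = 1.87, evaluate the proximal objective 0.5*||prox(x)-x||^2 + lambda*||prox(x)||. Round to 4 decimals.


Step 1: Compute ||x||.
||x|| = 10.5592
Step 2: Compute scaling factor.
scale = max(0, 1 - 1.87/10.5592) = 0.8229
Step 3: prox(x) = [-5.9268, -1.521, 0.999, -6.088]
||prox(x)|| = 8.6892
Step 4: Proximal objective.
0.5*||prox-x||^2 = 1.7485
lambda*||prox|| = 16.2488
Total = 17.9972


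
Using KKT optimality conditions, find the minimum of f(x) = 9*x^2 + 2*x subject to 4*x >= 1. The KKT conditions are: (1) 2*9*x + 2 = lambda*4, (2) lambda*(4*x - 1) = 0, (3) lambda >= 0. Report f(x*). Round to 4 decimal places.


Step 1: Try lambda = 0 (constraint inactive).
x_unc = -2/(2*9) = -0.1111
Check: 4*-0.1111 = -0.4444 < 1 -- violated!
Step 2: Constraint must be active: 4*x = 1
x* = 1/4 = 0.25
lambda = (2*9*0.25 + 2)/4 = 1.625
Step 3: Compute optimal value.
f(x*) = 9*0.25^2 + 2*0.25 = 1.0625


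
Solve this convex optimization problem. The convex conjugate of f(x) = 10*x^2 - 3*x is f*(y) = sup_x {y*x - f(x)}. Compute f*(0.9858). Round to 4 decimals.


f*(y) = sup_x {y*x - a*x^2 - b*x} = sup_x {(y-b)*x - a*x^2}
FOC: (y - b) - 2a*x = 0 => x* = (y - b)/(2a)
x* = (0.9858 + 3)/(2*10) = 0.1993
f*(0.9858) = (y-b)^2/(4a) = (0.9858 + 3)^2/(4*10)
= 15.8866/40 = 0.3972


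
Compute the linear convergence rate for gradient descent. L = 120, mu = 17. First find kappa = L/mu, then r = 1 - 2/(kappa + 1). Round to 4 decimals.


Step 1: Compute the condition number.
kappa = L/mu = 120/17 = 7.0588
Step 2: Compute the convergence rate.
r = 1 - 2/(kappa + 1) = 1 - 2*mu/(L + mu) = (L - mu)/(L + mu) = 103/137 = 0.7518


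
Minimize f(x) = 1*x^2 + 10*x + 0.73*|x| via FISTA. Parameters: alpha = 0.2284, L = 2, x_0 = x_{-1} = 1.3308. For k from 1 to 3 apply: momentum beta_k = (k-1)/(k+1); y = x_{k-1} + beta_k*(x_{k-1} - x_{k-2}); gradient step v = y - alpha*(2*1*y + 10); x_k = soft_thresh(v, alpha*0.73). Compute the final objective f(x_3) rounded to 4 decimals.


FISTA on f(x) = 1*x^2 + 10*x + 0.73*|x|
L = 2, alpha = 0.2284
Iteration 1: beta = 0.0, y = 1.3308 + 0.0*(1.3308 - 1.3308) = 1.3308
  grad(y) = 12.6616, v = y - alpha*grad = -1.5611
  prox(v) = soft_thresh(-1.5611, 0.1667) = -1.3944
Iteration 2: beta = 0.3333, y = -1.3944 + 0.3333*(-1.3944 - 1.3308) = -2.3028
  grad(y) = 5.3945, v = y - alpha*grad = -3.5349
  prox(v) = soft_thresh(-3.5349, 0.1667) = -3.3681
Iteration 3: beta = 0.5, y = -3.3681 + 0.5*(-3.3681 + 1.3944) = -4.355
  grad(y) = 1.29, v = y - alpha*grad = -4.6496
  prox(v) = soft_thresh(-4.6496, 0.1667) = -4.4829
f(x_3) = 1*(-4.4829)^2 + 10*(-4.4829) + 0.73*|-4.4829| = -21.4601


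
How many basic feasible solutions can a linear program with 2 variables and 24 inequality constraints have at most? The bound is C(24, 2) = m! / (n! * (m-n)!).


Each vertex corresponds to some choice of n active constraints out of m, so the number of vertices is at most C(m, n) = m! / (n!(m-n)!).
m = 24, n = 2
Numerator: 24 * 23
Denominator: 2! = 2
C(24, 2) = 276


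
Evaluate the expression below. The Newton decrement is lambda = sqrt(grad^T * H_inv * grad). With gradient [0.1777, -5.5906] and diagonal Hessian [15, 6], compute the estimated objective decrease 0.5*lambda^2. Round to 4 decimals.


Step 1: H is diagonal, so H^(-1) * g = [0.0118, -0.9318].
Step 2: g^T H^(-1) g = sum_i g_i^2 / H_ii
  = (0.1777)^2/15 + (-5.5906)^2/6
  = 0.0021 + 5.2091 = 5.2112
Step 3: Objective decrease = 0.5 * g^T H^(-1) g = 2.6056


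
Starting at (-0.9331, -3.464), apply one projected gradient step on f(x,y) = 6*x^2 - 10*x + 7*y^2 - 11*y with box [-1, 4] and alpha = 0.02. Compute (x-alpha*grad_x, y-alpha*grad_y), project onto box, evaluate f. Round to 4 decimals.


Step 1: Compute gradient at (-0.9331, -3.464).
grad_x = 2*6*-0.9331 - 10 = -21.1972
grad_y = 2*7*-3.464 - 11 = -59.496
Step 2: Gradient step.
x_raw = -0.9331 - 0.02*-21.1972 = -0.5092
y_raw = -3.464 - 0.02*-59.496 = -2.2741
Step 3: Project onto [-1, 4].
x_proj = clip(-0.5092) = -0.5092
y_proj = clip(-2.2741) = -1.0
Step 4: Evaluate f.
f(-0.5092, -1.0) = 24.647


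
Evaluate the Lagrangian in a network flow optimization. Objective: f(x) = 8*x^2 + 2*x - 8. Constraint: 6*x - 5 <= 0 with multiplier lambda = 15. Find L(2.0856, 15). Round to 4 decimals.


Step 1: Evaluate f(x).
f(2.0856) = 8*2.0856^2 + 2*2.0856 - 8 = 30.969
Step 2: Evaluate g(x).
g(2.0856) = 6*2.0856 - 5 = 7.5136
Step 3: Compute Lagrangian.
L = 30.969 + 15*7.5136 = 143.673


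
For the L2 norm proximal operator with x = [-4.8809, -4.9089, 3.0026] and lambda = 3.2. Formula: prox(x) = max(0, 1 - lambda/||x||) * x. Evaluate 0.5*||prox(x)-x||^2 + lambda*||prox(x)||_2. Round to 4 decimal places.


Step 1: Compute ||x||.
||x|| = 7.5456
Step 2: Compute scaling factor.
scale = max(0, 1 - 3.2/7.5456) = 0.5759
Step 3: prox(x) = [-2.811, -2.8271, 1.7292]
||prox(x)|| = 4.3456
Step 4: Proximal objective.
0.5*||prox-x||^2 = 5.12
lambda*||prox|| = 13.9059
Total = 19.0259


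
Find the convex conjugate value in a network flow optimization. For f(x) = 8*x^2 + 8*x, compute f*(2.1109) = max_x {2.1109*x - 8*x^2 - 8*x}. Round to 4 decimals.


f*(y) = sup_x {y*x - a*x^2 - b*x} = sup_x {(y-b)*x - a*x^2}
FOC: (y - b) - 2a*x = 0 => x* = (y - b)/(2a)
x* = (2.1109 - 8)/(2*8) = -0.3681
f*(2.1109) = (y-b)^2/(4a) = (2.1109 - 8)^2/(4*8)
= 34.6815/32 = 1.0838


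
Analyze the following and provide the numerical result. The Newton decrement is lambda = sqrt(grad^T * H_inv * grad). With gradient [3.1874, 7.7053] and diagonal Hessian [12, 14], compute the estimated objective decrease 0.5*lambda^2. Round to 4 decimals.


Step 1: H is diagonal, so H^(-1) * g = [0.2656, 0.5504].
Step 2: g^T H^(-1) g = sum_i g_i^2 / H_ii
  = (3.1874)^2/12 + (7.7053)^2/14
  = 0.8466 + 4.2408 = 5.0875
Step 3: Objective decrease = 0.5 * g^T H^(-1) g = 2.5437


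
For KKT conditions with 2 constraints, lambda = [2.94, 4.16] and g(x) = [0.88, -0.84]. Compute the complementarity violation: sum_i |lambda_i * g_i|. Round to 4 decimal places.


KKT complementary slackness check:
lambda_1 * g_1 = 2.94 * 0.88 = 2.5872
lambda_2 * g_2 = 4.16 * -0.84 = -3.4944
Total violation = 2.5872 + 3.4944 = 6.0816


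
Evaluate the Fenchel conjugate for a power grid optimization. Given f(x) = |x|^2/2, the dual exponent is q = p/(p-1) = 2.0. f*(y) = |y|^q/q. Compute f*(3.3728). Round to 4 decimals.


The conjugate exponent q satisfies 1/p + 1/q = 1.
p = 2, so q = 2/(2 - 1) = 2.0
|y|^q = 3.3728^2.0 = 11.3758
f*(3.3728) = 11.3758 / 2.0 = 5.6879


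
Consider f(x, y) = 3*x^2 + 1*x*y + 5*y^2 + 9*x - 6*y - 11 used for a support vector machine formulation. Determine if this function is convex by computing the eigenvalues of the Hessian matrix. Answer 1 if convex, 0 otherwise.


The Hessian of f(x,y) = 3*x^2 + 1*x*y + 5*y^2 + 9*x - 6*y - 11 is:
H = [[6, 1], [1, 10]]
Trace = 6 + 10 = 16
Determinant = 6*10 - (1)^2 = 59
Discriminant = (16)^2 - 4*59 = 20.0
Eigenvalues: lambda_1 = 5.7639, lambda_2 = 10.2361
The function is convex.

1


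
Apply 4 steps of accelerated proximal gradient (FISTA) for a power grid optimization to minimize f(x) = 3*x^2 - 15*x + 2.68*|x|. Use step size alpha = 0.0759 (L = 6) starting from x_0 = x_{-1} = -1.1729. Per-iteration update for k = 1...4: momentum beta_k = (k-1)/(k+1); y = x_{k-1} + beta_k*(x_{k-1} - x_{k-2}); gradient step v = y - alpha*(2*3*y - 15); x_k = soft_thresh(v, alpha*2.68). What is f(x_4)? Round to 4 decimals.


FISTA on f(x) = 3*x^2 - 15*x + 2.68*|x|
L = 6, alpha = 0.0759
Iteration 1: beta = 0.0, y = -1.1729 + 0.0*(-1.1729 + 1.1729) = -1.1729
  grad(y) = -22.0374, v = y - alpha*grad = 0.4997
  prox(v) = soft_thresh(0.4997, 0.2034) = 0.2963
Iteration 2: beta = 0.3333, y = 0.2963 + 0.3333*(0.2963 + 1.1729) = 0.7861
  grad(y) = -10.2836, v = y - alpha*grad = 1.5666
  prox(v) = soft_thresh(1.5666, 0.2034) = 1.3632
Iteration 3: beta = 0.5, y = 1.3632 + 0.5*(1.3632 - 0.2963) = 1.8966
  grad(y) = -3.6203, v = y - alpha*grad = 2.1714
  prox(v) = soft_thresh(2.1714, 0.2034) = 1.968
Iteration 4: beta = 0.6, y = 1.968 + 0.6*(1.968 - 1.3632) = 2.3309
  grad(y) = -1.0148, v = y - alpha*grad = 2.4079
  prox(v) = soft_thresh(2.4079, 0.2034) = 2.2045
f(x_4) = 3*2.2045^2 - 15*2.2045 + 2.68*|2.2045| = -12.58


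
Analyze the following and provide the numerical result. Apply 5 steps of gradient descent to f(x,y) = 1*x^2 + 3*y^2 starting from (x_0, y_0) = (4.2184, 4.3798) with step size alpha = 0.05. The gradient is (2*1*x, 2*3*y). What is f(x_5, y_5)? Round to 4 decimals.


Gradient descent on f(x,y) = 1*x^2 + 3*y^2.
Starting point: (4.2184, 4.3798), alpha = 0.05
Step 1: grad_x = 2*1*4.2184 = 8.4368, grad_y = 2*3*4.3798 = 26.2788
  x_1 = 4.2184 - 0.05*8.4368 = 3.7966
  y_1 = 4.3798 - 0.05*26.2788 = 3.0659
Step 2: grad_x = 2*1*3.7966 = 7.5931, grad_y = 2*3*3.0659 = 18.3952
  x_2 = 3.7966 - 0.05*7.5931 = 3.4169
  y_2 = 3.0659 - 0.05*18.3952 = 2.1461
Step 3: grad_x = 2*1*3.4169 = 6.8338, grad_y = 2*3*2.1461 = 12.8766
  x_3 = 3.4169 - 0.05*6.8338 = 3.0752
  y_3 = 2.1461 - 0.05*12.8766 = 1.5023
Step 4: grad_x = 2*1*3.0752 = 6.1504, grad_y = 2*3*1.5023 = 9.0136
  x_4 = 3.0752 - 0.05*6.1504 = 2.7677
  y_4 = 1.5023 - 0.05*9.0136 = 1.0516
Step 5: grad_x = 2*1*2.7677 = 5.5354, grad_y = 2*3*1.0516 = 6.3095
  x_5 = 2.7677 - 0.05*5.5354 = 2.4909
  y_5 = 1.0516 - 0.05*6.3095 = 0.7361
f(2.4909, 0.7361) = 1*2.4909^2 + 3*0.7361^2 = 7.8303


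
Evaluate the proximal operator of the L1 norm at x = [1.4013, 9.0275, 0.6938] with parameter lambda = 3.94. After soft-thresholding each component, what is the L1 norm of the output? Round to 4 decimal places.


Soft-thresholding with lambda = 3.94:
prox(1.4013) = sign(1.4013)*max(|1.4013| - 3.94, 0) = 0.0
prox(9.0275) = sign(9.0275)*max(|9.0275| - 3.94, 0) = 5.0875
prox(0.6938) = sign(0.6938)*max(|0.6938| - 3.94, 0) = 0.0
prox(x) = [0.0, 5.0875, 0.0]
||prox(x)||_1 = 0.0 + 5.0875 + 0.0 = 5.0875


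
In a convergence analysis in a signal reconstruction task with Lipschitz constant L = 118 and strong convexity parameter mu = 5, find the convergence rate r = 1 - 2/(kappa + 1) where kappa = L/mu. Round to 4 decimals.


Step 1: Compute the condition number.
kappa = L/mu = 118/5 = 23.6
Step 2: Compute the convergence rate.
r = 1 - 2/(kappa + 1) = 1 - 2*mu/(L + mu) = (L - mu)/(L + mu) = 113/123 = 0.9187


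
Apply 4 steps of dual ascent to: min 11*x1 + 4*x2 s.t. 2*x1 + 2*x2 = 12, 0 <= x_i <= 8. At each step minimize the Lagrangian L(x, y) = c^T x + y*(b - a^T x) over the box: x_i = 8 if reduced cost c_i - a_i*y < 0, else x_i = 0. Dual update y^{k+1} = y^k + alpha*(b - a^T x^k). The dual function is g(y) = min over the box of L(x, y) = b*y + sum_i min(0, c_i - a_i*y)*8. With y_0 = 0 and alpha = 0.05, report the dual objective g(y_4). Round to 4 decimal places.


Dual ascent for LP: min 11*x1 + 4*x2, 2*x1 + 2*x2 = 12, 0 <= x_i <= 8
Step 1: y^k = 0.0, reduced costs: (11.0, 4.0)
  x^k = (0.0, 0.0), subgradient = b - a^T x = 12.0
  y^{k+1} = 0.0 + 0.05*12.0 = 0.6
Step 2: y^k = 0.6, reduced costs: (9.8, 2.8)
  x^k = (0.0, 0.0), subgradient = b - a^T x = 12.0
  y^{k+1} = 0.6 + 0.05*12.0 = 1.2
Step 3: y^k = 1.2, reduced costs: (8.6, 1.6)
  x^k = (0.0, 0.0), subgradient = b - a^T x = 12.0
  y^{k+1} = 1.2 + 0.05*12.0 = 1.8
Step 4: y^k = 1.8, reduced costs: (7.4, 0.4)
  x^k = (0.0, 0.0), subgradient = b - a^T x = 12.0
  y^{k+1} = 1.8 + 0.05*12.0 = 2.4
Dual objective at y_4 = 2.4: reduced costs (6.2, -0.8), box minimizer x = (0.0, 8.0)
g(y_4) = b*y + (c1 - a1*y)*x1 + (c2 - a2*y)*x2 = 12*2.4 + 6.2*0.0 + (-0.8)*8.0 = 28.8 + 0.0 - 6.4 = 22.4


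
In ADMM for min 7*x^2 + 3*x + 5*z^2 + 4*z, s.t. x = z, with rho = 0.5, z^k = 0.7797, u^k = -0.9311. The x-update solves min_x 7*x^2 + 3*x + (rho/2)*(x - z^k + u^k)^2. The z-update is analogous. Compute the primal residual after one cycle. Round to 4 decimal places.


ADMM iteration with rho = 0.5, z^k = 0.7797, u^k = -0.9311
Step 1: x-update.
Minimize 7*x^2 + 3*x + (0.5/2)*(x - 0.7797 - 0.9311)^2
FOC: (2*7 + 0.5)*x = -3 + 0.5*(0.7797 + 0.9311)
x^{k+1} = -0.1479
Step 2: z-update.
Minimize 5*z^2 + 4*z + (0.5/2)*(-0.1479 - z - 0.9311)^2
FOC: (2*5 + 0.5)*z = -4 + 0.5*(-0.1479 - 0.9311)
z^{k+1} = -0.4323
Step 3: u-update.
u^{k+1} = -0.9311 - 0.1479 + 0.4323 = -0.6467
Step 4: Primal residual = |-0.1479 + 0.4323| = 0.2844


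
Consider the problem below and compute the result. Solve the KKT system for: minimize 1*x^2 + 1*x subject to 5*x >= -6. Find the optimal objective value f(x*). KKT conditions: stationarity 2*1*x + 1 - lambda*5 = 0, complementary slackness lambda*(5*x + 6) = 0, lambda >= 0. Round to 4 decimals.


Step 1: Try lambda = 0 (constraint inactive).
Stationarity: 2*1*x + 1 = 0
x* = -1/(2*1) = -0.5
Check constraint: 5*-0.5 = -2.5 >= -6 -- satisfied.
Step 2: Compute optimal value.
f(x*) = 1*(-0.5)^2 + 1*(-0.5) = -0.25


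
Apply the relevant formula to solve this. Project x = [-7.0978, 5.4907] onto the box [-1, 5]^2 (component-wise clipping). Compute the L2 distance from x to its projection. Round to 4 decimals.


Project each component onto [-1, 5].
clip(-7.0978) = -1.0, clip(5.4907) = 5.0
Projection = [-1.0, 5.0]
Squared diffs: [37.1832, 0.2408]
Distance = sqrt(37.424) = 6.1175


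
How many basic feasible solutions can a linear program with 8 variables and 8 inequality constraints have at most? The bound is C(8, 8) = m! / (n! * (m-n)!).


Each vertex corresponds to some choice of n active constraints out of m, so the number of vertices is at most C(m, n) = m! / (n!(m-n)!).
m = 8, n = 8
Numerator: 8 * 7 * 6 * 5 * 4 * 3 * 2 * 1
Denominator: 8! = 40320
C(8, 8) = 1


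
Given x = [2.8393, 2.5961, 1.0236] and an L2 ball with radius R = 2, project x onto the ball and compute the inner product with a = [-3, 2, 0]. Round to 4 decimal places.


Step 1: Compute ||x|| (intermediates to 6 decimals).
||x|| = sqrt(2.8393^2 + 2.5961^2 + 1.0236^2) = 3.981095
Step 2: Project.
Since ||x|| > R, scale = R/||x|| = 2/3.981095 = 0.502374, proj(x) = scale * x
proj(x) = [1.42639, 1.304213, 0.51423]
Step 3: Dot product.
a^T * proj(x) = -3*1.42639 + 2*1.304213 + 0*0.51423 = -1.6707


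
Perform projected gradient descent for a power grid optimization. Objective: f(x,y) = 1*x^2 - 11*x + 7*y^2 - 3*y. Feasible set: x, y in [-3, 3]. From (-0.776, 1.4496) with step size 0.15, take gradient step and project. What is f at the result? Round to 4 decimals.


Step 1: Compute gradient at (-0.776, 1.4496).
grad_x = 2*1*-0.776 - 11 = -12.552
grad_y = 2*7*1.4496 - 3 = 17.2944
Step 2: Gradient step.
x_raw = -0.776 - 0.15*-12.552 = 1.1068
y_raw = 1.4496 - 0.15*17.2944 = -1.1446
Step 3: Project onto [-3, 3].
x_proj = clip(1.1068) = 1.1068
y_proj = clip(-1.1446) = -1.1446
Step 4: Evaluate f.
f(1.1068, -1.1446) = 1.654


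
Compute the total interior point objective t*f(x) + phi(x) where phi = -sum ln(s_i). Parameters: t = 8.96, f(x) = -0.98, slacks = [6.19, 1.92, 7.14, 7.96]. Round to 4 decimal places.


Step 1: Compute log-barrier.
ln values: [1.8229, 0.6523, 1.9657, 2.0744]
phi = -(1.8229 + 0.6523 + 1.9657 + 2.0744) = -6.5154
Step 2: Compute augmented objective.
t*f(x) = 8.96*-0.98 = -8.7808
Total = -8.7808 - 6.5154 = -15.2962


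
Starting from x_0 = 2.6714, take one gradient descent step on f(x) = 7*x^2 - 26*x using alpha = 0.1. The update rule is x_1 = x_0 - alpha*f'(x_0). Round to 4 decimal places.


We compute the gradient at x_0 and apply the update.
f'(x) = 14*x - 26
f'(2.6714) = 14*2.6714 - 26 = 11.3996
x_1 = 2.6714 - 0.1*11.3996 = 1.5314


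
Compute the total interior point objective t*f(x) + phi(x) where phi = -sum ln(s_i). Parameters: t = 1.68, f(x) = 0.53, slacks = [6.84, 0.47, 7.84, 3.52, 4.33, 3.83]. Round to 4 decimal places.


Step 1: Compute log-barrier.
ln values: [1.9228, -0.755, 2.0592, 1.2585, 1.4656, 1.3429]
phi = -(1.9228 - 0.755 + 2.0592 + 1.2585 + 1.4656 + 1.3429) = -7.2939
Step 2: Compute augmented objective.
t*f(x) = 1.68*0.53 = 0.8904
Total = 0.8904 - 7.2939 = -6.4035


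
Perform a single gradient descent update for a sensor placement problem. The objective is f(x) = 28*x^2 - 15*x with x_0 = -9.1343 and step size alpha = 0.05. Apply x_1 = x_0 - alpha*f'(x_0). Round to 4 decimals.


We compute the gradient at x_0 and apply the update.
f'(x) = 56*x - 15
f'(-9.1343) = 56*-9.1343 - 15 = -526.5208
x_1 = -9.1343 - 0.05*-526.5208 = 17.1917


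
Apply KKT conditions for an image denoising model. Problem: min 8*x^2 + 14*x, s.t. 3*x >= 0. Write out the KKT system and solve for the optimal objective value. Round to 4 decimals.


Step 1: Try lambda = 0 (constraint inactive).
x_unc = -14/(2*8) = -0.875
Check: 3*-0.875 = -2.625 < 0 -- violated!
Step 2: Constraint must be active: 3*x = 0
x* = 0/3 = 0.0
lambda = (2*8*0.0 + 14)/3 = 4.6667
Step 3: Compute optimal value.
f(x*) = 8*0.0^2 + 14*0.0 = 0.0


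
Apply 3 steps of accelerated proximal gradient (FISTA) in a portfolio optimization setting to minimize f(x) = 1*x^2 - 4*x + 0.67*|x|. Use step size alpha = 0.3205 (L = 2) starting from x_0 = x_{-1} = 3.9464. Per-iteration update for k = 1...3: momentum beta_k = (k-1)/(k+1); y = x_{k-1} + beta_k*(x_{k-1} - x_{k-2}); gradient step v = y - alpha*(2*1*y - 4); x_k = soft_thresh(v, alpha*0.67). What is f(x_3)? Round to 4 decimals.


FISTA on f(x) = 1*x^2 - 4*x + 0.67*|x|
L = 2, alpha = 0.3205
Iteration 1: beta = 0.0, y = 3.9464 + 0.0*(3.9464 - 3.9464) = 3.9464
  grad(y) = 3.8928, v = y - alpha*grad = 2.6988
  prox(v) = soft_thresh(2.6988, 0.2147) = 2.484
Iteration 2: beta = 0.3333, y = 2.484 + 0.3333*(2.484 - 3.9464) = 1.9966
  grad(y) = -0.0069, v = y - alpha*grad = 1.9988
  prox(v) = soft_thresh(1.9988, 0.2147) = 1.784
Iteration 3: beta = 0.5, y = 1.784 + 0.5*(1.784 - 2.484) = 1.434
  grad(y) = -1.1319, v = y - alpha*grad = 1.7968
  prox(v) = soft_thresh(1.7968, 0.2147) = 1.5821
f(x_3) = 1*1.5821^2 - 4*1.5821 + 0.67*|1.5821| = -2.7653


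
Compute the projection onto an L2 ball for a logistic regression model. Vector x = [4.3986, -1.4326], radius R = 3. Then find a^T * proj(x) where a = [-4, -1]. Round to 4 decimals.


Step 1: Compute ||x|| (intermediates to 6 decimals).
||x|| = sqrt(4.3986^2 + (-1.4326)^2) = 4.626016
Step 2: Project.
Since ||x|| > R, scale = R/||x|| = 3/4.626016 = 0.648506, proj(x) = scale * x
proj(x) = [2.852518, -0.92905]
Step 3: Dot product.
a^T * proj(x) = -4*2.852518 - 1*(-0.92905) = -10.481


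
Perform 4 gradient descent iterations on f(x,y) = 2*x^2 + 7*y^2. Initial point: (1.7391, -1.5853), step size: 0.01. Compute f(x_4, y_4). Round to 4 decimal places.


Gradient descent on f(x,y) = 2*x^2 + 7*y^2.
Starting point: (1.7391, -1.5853), alpha = 0.01
Step 1: grad_x = 2*2*1.7391 = 6.9564, grad_y = 2*7*-1.5853 = -22.1942
  x_1 = 1.7391 - 0.01*6.9564 = 1.6695
  y_1 = -1.5853 - 0.01*-22.1942 = -1.3634
Step 2: grad_x = 2*2*1.6695 = 6.6781, grad_y = 2*7*-1.3634 = -19.087
  x_2 = 1.6695 - 0.01*6.6781 = 1.6028
  y_2 = -1.3634 - 0.01*-19.087 = -1.1725
Step 3: grad_x = 2*2*1.6028 = 6.411, grad_y = 2*7*-1.1725 = -16.4148
  x_3 = 1.6028 - 0.01*6.411 = 1.5386
  y_3 = -1.1725 - 0.01*-16.4148 = -1.0083
Step 4: grad_x = 2*2*1.5386 = 6.1546, grad_y = 2*7*-1.0083 = -14.1168
  x_4 = 1.5386 - 0.01*6.1546 = 1.4771
  y_4 = -1.0083 - 0.01*-14.1168 = -0.8672
f(1.4771, -0.8672) = 2*1.4771^2 + 7*(-0.8672)^2 = 9.6276


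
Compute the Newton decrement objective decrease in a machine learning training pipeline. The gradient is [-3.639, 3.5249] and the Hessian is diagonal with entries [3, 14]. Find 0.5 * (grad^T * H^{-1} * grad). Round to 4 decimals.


Step 1: H is diagonal, so H^(-1) * g = [-1.213, 0.2518].
Step 2: g^T H^(-1) g = sum_i g_i^2 / H_ii
  = (-3.639)^2/3 + (3.5249)^2/14
  = 4.4141 + 0.8875 = 5.3016
Step 3: Objective decrease = 0.5 * g^T H^(-1) g = 2.6508


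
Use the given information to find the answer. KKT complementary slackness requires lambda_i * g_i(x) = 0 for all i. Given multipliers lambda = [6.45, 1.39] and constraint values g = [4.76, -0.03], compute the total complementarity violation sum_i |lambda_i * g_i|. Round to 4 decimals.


KKT complementary slackness check:
lambda_1 * g_1 = 6.45 * 4.76 = 30.702
lambda_2 * g_2 = 1.39 * -0.03 = -0.0417
Total violation = 30.702 + 0.0417 = 30.7437


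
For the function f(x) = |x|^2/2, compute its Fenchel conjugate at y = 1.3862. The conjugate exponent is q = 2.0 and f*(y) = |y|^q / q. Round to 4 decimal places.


The conjugate exponent q satisfies 1/p + 1/q = 1.
p = 2, so q = 2/(2 - 1) = 2.0
|y|^q = 1.3862^2.0 = 1.9216
f*(1.3862) = 1.9216 / 2.0 = 0.9608


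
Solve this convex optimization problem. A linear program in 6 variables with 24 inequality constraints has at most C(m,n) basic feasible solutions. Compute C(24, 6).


Each vertex corresponds to some choice of n active constraints out of m, so the number of vertices is at most C(m, n) = m! / (n!(m-n)!).
m = 24, n = 6
Numerator: 24 * 23 * 22 * 21 * 20 * 19
Denominator: 6! = 720
C(24, 6) = 134596


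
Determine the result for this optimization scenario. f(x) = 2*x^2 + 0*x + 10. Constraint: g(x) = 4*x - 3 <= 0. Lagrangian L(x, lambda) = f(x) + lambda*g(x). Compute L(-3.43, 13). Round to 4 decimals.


Step 1: Evaluate f(x).
f(-3.43) = 2*(-3.43)^2 + 0*(-3.43) + 10 = 33.5298
Step 2: Evaluate g(x).
g(-3.43) = 4*-3.43 - 3 = -16.72
Step 3: Compute Lagrangian.
L = 33.5298 + 13*-16.72 = -183.8302


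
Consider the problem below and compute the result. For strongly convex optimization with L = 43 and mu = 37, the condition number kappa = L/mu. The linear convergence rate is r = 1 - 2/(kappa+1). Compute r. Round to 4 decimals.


Step 1: Compute the condition number.
kappa = L/mu = 43/37 = 1.1622
Step 2: Compute the convergence rate.
r = 1 - 2/(kappa + 1) = 1 - 2*mu/(L + mu) = (L - mu)/(L + mu) = 6/80 = 0.075


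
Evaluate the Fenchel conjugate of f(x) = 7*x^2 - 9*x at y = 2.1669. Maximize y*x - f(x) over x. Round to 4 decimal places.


f*(y) = sup_x {y*x - a*x^2 - b*x} = sup_x {(y-b)*x - a*x^2}
FOC: (y - b) - 2a*x = 0 => x* = (y - b)/(2a)
x* = (2.1669 + 9)/(2*7) = 0.7976
f*(2.1669) = (y-b)^2/(4a) = (2.1669 + 9)^2/(4*7)
= 124.6997/28 = 4.4536


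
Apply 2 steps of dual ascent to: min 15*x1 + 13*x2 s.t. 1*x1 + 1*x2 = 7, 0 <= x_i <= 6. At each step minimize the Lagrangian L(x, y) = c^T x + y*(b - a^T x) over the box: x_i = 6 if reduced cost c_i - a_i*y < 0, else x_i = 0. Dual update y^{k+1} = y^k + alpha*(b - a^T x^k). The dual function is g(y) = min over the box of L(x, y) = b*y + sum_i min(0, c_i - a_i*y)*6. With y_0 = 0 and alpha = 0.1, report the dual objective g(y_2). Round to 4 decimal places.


Dual ascent for LP: min 15*x1 + 13*x2, 1*x1 + 1*x2 = 7, 0 <= x_i <= 6
Step 1: y^k = 0.0, reduced costs: (15.0, 13.0)
  x^k = (0.0, 0.0), subgradient = b - a^T x = 7.0
  y^{k+1} = 0.0 + 0.1*7.0 = 0.7
Step 2: y^k = 0.7, reduced costs: (14.3, 12.3)
  x^k = (0.0, 0.0), subgradient = b - a^T x = 7.0
  y^{k+1} = 0.7 + 0.1*7.0 = 1.4
Dual objective at y_2 = 1.4: reduced costs (13.6, 11.6), box minimizer x = (0.0, 0.0)
g(y_2) = b*y + (c1 - a1*y)*x1 + (c2 - a2*y)*x2 = 7*1.4 + 13.6*0.0 + 11.6*0.0 = 9.8 + 0.0 + 0.0 = 9.8


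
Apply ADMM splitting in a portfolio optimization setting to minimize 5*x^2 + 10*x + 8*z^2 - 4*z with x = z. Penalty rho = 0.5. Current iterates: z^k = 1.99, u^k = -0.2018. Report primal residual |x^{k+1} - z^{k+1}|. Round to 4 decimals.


ADMM iteration with rho = 0.5, z^k = 1.99, u^k = -0.2018
Step 1: x-update.
Minimize 5*x^2 + 10*x + (0.5/2)*(x - 1.99 - 0.2018)^2
FOC: (2*5 + 0.5)*x = -10 + 0.5*(1.99 + 0.2018)
x^{k+1} = -0.848
Step 2: z-update.
Minimize 8*z^2 - 4*z + (0.5/2)*(-0.848 - z - 0.2018)^2
FOC: (2*8 + 0.5)*z = 4 + 0.5*(-0.848 - 0.2018)
z^{k+1} = 0.2106
Step 3: u-update.
u^{k+1} = -0.2018 - 0.848 - 0.2106 = -1.2604
Step 4: Primal residual = |-0.848 - 0.2106| = 1.0586


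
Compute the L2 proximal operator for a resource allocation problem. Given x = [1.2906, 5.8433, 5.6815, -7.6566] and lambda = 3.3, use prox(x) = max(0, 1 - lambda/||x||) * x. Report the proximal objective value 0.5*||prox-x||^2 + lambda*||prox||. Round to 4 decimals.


Step 1: Compute ||x||.
||x|| = 11.2567
Step 2: Compute scaling factor.
scale = max(0, 1 - 3.3/11.2567) = 0.7068
Step 3: prox(x) = [0.9122, 4.1303, 4.0159, -5.412]
||prox(x)|| = 7.9567
Step 4: Proximal objective.
0.5*||prox-x||^2 = 5.445
lambda*||prox|| = 26.2571
Total = 31.702


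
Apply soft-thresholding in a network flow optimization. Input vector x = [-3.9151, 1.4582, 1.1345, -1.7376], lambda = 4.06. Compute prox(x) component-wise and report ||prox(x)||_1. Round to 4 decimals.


Soft-thresholding with lambda = 4.06:
prox(-3.9151) = sign(-3.9151)*max(|-3.9151| - 4.06, 0) = 0.0
prox(1.4582) = sign(1.4582)*max(|1.4582| - 4.06, 0) = 0.0
prox(1.1345) = sign(1.1345)*max(|1.1345| - 4.06, 0) = 0.0
prox(-1.7376) = sign(-1.7376)*max(|-1.7376| - 4.06, 0) = 0.0
prox(x) = [0.0, 0.0, 0.0, 0.0]
||prox(x)||_1 = 0.0 + 0.0 + 0.0 + 0.0 = 0.0


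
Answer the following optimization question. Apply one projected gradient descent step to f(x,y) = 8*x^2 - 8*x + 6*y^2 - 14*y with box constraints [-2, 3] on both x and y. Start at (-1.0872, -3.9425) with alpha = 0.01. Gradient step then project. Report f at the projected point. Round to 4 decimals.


Step 1: Compute gradient at (-1.0872, -3.9425).
grad_x = 2*8*-1.0872 - 8 = -25.3952
grad_y = 2*6*-3.9425 - 14 = -61.31
Step 2: Gradient step.
x_raw = -1.0872 - 0.01*-25.3952 = -0.8332
y_raw = -3.9425 - 0.01*-61.31 = -3.3294
Step 3: Project onto [-2, 3].
x_proj = clip(-0.8332) = -0.8332
y_proj = clip(-3.3294) = -2.0
Step 4: Evaluate f.
f(-0.8332, -2.0) = 64.2204


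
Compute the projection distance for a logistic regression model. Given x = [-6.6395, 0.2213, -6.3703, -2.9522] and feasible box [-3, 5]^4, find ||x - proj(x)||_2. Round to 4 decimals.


Project each component onto [-3, 5].
clip(-6.6395) = -3.0, clip(0.2213) = 0.2213, clip(-6.3703) = -3.0, clip(-2.9522) = -2.9522
Projection = [-3.0, 0.2213, -3.0, -2.9522]
Squared diffs: [13.246, 0.0, 11.3589, 0.0]
Distance = sqrt(24.6049) = 4.9603


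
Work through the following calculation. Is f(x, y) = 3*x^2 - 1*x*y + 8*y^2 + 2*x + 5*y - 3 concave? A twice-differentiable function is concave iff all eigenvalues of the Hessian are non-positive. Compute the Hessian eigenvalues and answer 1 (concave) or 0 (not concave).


The Hessian of f(x,y) = 3*x^2 - 1*x*y + 8*y^2 + 2*x + 5*y - 3 is:
H = [[6, -1], [-1, 16]]
Trace = 6 + 16 = 22
Determinant = 6*16 - (-1)^2 = 95
Discriminant = (22)^2 - 4*95 = 104.0
Eigenvalues: lambda_1 = 5.901, lambda_2 = 16.099
The function is not concave.

0


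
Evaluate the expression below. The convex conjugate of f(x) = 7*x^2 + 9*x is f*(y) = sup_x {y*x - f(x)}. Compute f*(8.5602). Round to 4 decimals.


f*(y) = sup_x {y*x - a*x^2 - b*x} = sup_x {(y-b)*x - a*x^2}
FOC: (y - b) - 2a*x = 0 => x* = (y - b)/(2a)
x* = (8.5602 - 9)/(2*7) = -0.0314
f*(8.5602) = (y-b)^2/(4a) = (8.5602 - 9)^2/(4*7)
= 0.1934/28 = 0.0069


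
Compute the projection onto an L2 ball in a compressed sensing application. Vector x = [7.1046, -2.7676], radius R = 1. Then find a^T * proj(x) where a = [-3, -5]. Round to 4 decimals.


Step 1: Compute ||x|| (intermediates to 6 decimals).
||x|| = sqrt(7.1046^2 + (-2.7676)^2) = 7.624628
Step 2: Project.
Since ||x|| > R, scale = R/||x|| = 1/7.624628 = 0.131154, proj(x) = scale * x
proj(x) = [0.931797, -0.362982]
Step 3: Dot product.
a^T * proj(x) = -3*0.931797 - 5*(-0.362982) = -0.9805


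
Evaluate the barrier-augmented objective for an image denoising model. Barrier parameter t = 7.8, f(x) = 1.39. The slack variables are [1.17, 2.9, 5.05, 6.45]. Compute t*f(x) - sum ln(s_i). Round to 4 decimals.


Step 1: Compute log-barrier.
ln values: [0.157, 1.0647, 1.6194, 1.8641]
phi = -(0.157 + 1.0647 + 1.6194 + 1.8641) = -4.7052
Step 2: Compute augmented objective.
t*f(x) = 7.8*1.39 = 10.842
Total = 10.842 - 4.7052 = 6.1368


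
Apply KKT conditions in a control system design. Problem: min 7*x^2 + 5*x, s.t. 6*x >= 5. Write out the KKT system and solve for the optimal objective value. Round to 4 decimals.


Step 1: Try lambda = 0 (constraint inactive).
x_unc = -5/(2*7) = -0.3571
Check: 6*-0.3571 = -2.1426 < 5 -- violated!
Step 2: Constraint must be active: 6*x = 5
x* = 5/6 = 0.8333 (rounded; the exact value 5/6 is used below)
lambda = (2*7*(5/6) + 5)/6 = 2.7778
Step 3: Compute optimal value.
f(x*) = 7*(5/6)^2 + 5*(5/6) = 9.0278


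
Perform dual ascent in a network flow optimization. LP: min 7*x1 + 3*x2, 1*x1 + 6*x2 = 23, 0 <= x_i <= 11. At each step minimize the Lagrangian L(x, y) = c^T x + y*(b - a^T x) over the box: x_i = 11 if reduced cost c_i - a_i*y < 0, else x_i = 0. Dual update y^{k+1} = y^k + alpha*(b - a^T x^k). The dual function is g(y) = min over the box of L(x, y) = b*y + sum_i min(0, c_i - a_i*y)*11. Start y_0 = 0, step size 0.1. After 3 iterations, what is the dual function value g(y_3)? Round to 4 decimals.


Dual ascent for LP: min 7*x1 + 3*x2, 1*x1 + 6*x2 = 23, 0 <= x_i <= 11
Step 1: y^k = 0.0, reduced costs: (7.0, 3.0)
  x^k = (0.0, 0.0), subgradient = b - a^T x = 23.0
  y^{k+1} = 0.0 + 0.1*23.0 = 2.3
Step 2: y^k = 2.3, reduced costs: (4.7, -10.8)
  x^k = (0.0, 11.0), subgradient = b - a^T x = -43.0
  y^{k+1} = 2.3 + 0.1*-43.0 = -2.0
Step 3: y^k = -2.0, reduced costs: (9.0, 15.0)
  x^k = (0.0, 0.0), subgradient = b - a^T x = 23.0
  y^{k+1} = -2.0 + 0.1*23.0 = 0.3
Dual objective at y_3 = 0.3: reduced costs (6.7, 1.2), box minimizer x = (0.0, 0.0)
g(y_3) = b*y + (c1 - a1*y)*x1 + (c2 - a2*y)*x2 = 23*0.3 + 6.7*0.0 + 1.2*0.0 = 6.9 + 0.0 + 0.0 = 6.9


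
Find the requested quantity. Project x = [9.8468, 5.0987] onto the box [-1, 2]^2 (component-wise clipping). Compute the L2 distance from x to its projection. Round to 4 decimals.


Project each component onto [-1, 2].
clip(9.8468) = 2.0, clip(5.0987) = 2.0
Projection = [2.0, 2.0]
Squared diffs: [61.5723, 9.6019]
Distance = sqrt(71.1742) = 8.4365


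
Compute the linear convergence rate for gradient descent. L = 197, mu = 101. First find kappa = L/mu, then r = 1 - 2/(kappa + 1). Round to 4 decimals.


Step 1: Compute the condition number.
kappa = L/mu = 197/101 = 1.9505
Step 2: Compute the convergence rate.
r = 1 - 2/(kappa + 1) = 1 - 2*mu/(L + mu) = (L - mu)/(L + mu) = 96/298 = 0.3221


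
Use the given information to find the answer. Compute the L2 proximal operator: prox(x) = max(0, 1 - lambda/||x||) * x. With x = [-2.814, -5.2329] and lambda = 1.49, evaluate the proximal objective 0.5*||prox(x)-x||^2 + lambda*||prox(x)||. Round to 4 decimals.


Step 1: Compute ||x||.
||x|| = 5.9415
Step 2: Compute scaling factor.
scale = max(0, 1 - 1.49/5.9415) = 0.7492
Step 3: prox(x) = [-2.1083, -3.9206]
||prox(x)|| = 4.4515
Step 4: Proximal objective.
0.5*||prox-x||^2 = 1.1101
lambda*||prox|| = 6.6327
Total = 7.7428


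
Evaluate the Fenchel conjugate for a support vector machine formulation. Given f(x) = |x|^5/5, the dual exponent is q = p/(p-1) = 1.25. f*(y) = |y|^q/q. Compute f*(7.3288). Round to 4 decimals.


The conjugate exponent q satisfies 1/p + 1/q = 1.
p = 5, so q = 5/(5 - 1) = 1.25
|y|^q = 7.3288^1.25 = 12.0584
f*(7.3288) = 12.0584 / 1.25 = 9.6468


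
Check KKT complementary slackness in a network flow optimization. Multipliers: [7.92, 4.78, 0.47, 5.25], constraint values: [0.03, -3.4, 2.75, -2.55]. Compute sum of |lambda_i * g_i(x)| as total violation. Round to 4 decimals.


KKT complementary slackness check:
lambda_1 * g_1 = 7.92 * 0.03 = 0.2376
lambda_2 * g_2 = 4.78 * -3.4 = -16.252
lambda_3 * g_3 = 0.47 * 2.75 = 1.2925
lambda_4 * g_4 = 5.25 * -2.55 = -13.3875
Total violation = 0.2376 + 16.252 + 1.2925 + 13.3875 = 31.1696


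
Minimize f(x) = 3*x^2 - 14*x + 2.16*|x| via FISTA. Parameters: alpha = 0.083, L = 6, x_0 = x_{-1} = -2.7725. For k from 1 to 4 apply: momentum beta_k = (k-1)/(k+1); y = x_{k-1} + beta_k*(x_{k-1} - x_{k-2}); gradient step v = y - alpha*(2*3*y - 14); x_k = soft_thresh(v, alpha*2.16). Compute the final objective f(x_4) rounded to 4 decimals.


FISTA on f(x) = 3*x^2 - 14*x + 2.16*|x|
L = 6, alpha = 0.083
Iteration 1: beta = 0.0, y = -2.7725 + 0.0*(-2.7725 + 2.7725) = -2.7725
  grad(y) = -30.635, v = y - alpha*grad = -0.2298
  prox(v) = soft_thresh(-0.2298, 0.1793) = -0.0505
Iteration 2: beta = 0.3333, y = -0.0505 + 0.3333*(-0.0505 + 2.7725) = 0.8568
  grad(y) = -8.8591, v = y - alpha*grad = 1.5921
  prox(v) = soft_thresh(1.5921, 0.1793) = 1.4128
Iteration 3: beta = 0.5, y = 1.4128 + 0.5*(1.4128 + 0.0505) = 2.1445
  grad(y) = -1.1329, v = y - alpha*grad = 2.2385
  prox(v) = soft_thresh(2.2385, 0.1793) = 2.0593
Iteration 4: beta = 0.6, y = 2.0593 + 0.6*(2.0593 - 1.4128) = 2.4471
  grad(y) = 0.6827, v = y - alpha*grad = 2.3905
  prox(v) = soft_thresh(2.3905, 0.1793) = 2.2112
f(x_4) = 3*2.2112^2 - 14*2.2112 + 2.16*|2.2112| = -11.5124


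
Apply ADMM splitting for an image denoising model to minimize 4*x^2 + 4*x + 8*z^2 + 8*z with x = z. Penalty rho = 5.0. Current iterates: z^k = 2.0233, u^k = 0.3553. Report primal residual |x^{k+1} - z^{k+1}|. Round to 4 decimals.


ADMM iteration with rho = 5.0, z^k = 2.0233, u^k = 0.3553
Step 1: x-update.
Minimize 4*x^2 + 4*x + (5.0/2)*(x - 2.0233 + 0.3553)^2
FOC: (2*4 + 5.0)*x = -4 + 5.0*(2.0233 - 0.3553)
x^{k+1} = 0.3338
Step 2: z-update.
Minimize 8*z^2 + 8*z + (5.0/2)*(0.3338 - z + 0.3553)^2
FOC: (2*8 + 5.0)*z = -8 + 5.0*(0.3338 + 0.3553)
z^{k+1} = -0.2169
Step 3: u-update.
u^{k+1} = 0.3553 + 0.3338 + 0.2169 = 0.906
Step 4: Primal residual = |0.3338 + 0.2169| = 0.5507


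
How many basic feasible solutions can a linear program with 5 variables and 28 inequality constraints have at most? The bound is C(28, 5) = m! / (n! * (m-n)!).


Each vertex corresponds to some choice of n active constraints out of m, so the number of vertices is at most C(m, n) = m! / (n!(m-n)!).
m = 28, n = 5
Numerator: 28 * 27 * 26 * 25 * 24
Denominator: 5! = 120
C(28, 5) = 98280


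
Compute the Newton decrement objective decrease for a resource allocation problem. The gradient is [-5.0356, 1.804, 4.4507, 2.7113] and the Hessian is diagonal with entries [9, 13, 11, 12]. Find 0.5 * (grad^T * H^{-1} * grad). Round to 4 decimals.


Step 1: H is diagonal, so H^(-1) * g = [-0.5595, 0.1388, 0.4046, 0.2259].
Step 2: g^T H^(-1) g = sum_i g_i^2 / H_ii
  = (-5.0356)^2/9 + (1.804)^2/13 + (4.4507)^2/11 + (2.7113)^2/12
  = 2.8175 + 0.2503 + 1.8008 + 0.6126 = 5.4812
Step 3: Objective decrease = 0.5 * g^T H^(-1) g = 2.7406


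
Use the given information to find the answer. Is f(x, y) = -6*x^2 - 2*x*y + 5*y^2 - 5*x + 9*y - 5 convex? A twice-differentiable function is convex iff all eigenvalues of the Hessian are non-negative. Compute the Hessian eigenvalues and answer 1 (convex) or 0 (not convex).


The Hessian of f(x,y) = -6*x^2 - 2*x*y + 5*y^2 - 5*x + 9*y - 5 is:
H = [[-12, -2], [-2, 10]]
Trace = -12 + 10 = -2
Determinant = -12*10 - (-2)^2 = -124
Discriminant = (-2)^2 - 4*-124 = 500.0
Eigenvalues: lambda_1 = -12.1803, lambda_2 = 10.1803
The function is not convex.

0


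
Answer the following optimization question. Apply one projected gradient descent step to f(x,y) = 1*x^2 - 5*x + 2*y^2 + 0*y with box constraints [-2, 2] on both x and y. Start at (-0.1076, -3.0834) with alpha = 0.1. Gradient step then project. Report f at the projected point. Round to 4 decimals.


Step 1: Compute gradient at (-0.1076, -3.0834).
grad_x = 2*1*-0.1076 - 5 = -5.2152
grad_y = 2*2*-3.0834 + 0 = -12.3336
Step 2: Gradient step.
x_raw = -0.1076 - 0.1*-5.2152 = 0.4139
y_raw = -3.0834 - 0.1*-12.3336 = -1.85
Step 3: Project onto [-2, 2].
x_proj = clip(0.4139) = 0.4139
y_proj = clip(-1.85) = -1.85
Step 4: Evaluate f.
f(0.4139, -1.85) = 4.947


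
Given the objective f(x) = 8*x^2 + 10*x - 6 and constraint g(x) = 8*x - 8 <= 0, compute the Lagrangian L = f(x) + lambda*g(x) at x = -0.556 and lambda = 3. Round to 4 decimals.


Step 1: Evaluate f(x).
f(-0.556) = 8*(-0.556)^2 + 10*(-0.556) - 6 = -9.0869
Step 2: Evaluate g(x).
g(-0.556) = 8*-0.556 - 8 = -12.448
Step 3: Compute Lagrangian.
L = -9.0869 + 3*-12.448 = -46.4309


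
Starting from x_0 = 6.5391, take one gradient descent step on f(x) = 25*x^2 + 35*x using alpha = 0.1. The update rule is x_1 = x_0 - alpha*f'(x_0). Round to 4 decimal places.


We compute the gradient at x_0 and apply the update.
f'(x) = 50*x + 35
f'(6.5391) = 50*6.5391 + 35 = 361.955
x_1 = 6.5391 - 0.1*361.955 = -29.6564


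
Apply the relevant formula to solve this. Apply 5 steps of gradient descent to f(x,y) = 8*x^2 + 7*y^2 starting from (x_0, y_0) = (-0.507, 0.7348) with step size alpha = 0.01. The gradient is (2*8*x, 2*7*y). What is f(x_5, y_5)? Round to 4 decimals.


Gradient descent on f(x,y) = 8*x^2 + 7*y^2.
Starting point: (-0.507, 0.7348), alpha = 0.01
Step 1: grad_x = 2*8*-0.507 = -8.112, grad_y = 2*7*0.7348 = 10.2872
  x_1 = -0.507 - 0.01*-8.112 = -0.4259
  y_1 = 0.7348 - 0.01*10.2872 = 0.6319
Step 2: grad_x = 2*8*-0.4259 = -6.8141, grad_y = 2*7*0.6319 = 8.847
  x_2 = -0.4259 - 0.01*-6.8141 = -0.3577
  y_2 = 0.6319 - 0.01*8.847 = 0.5435
Step 3: grad_x = 2*8*-0.3577 = -5.7238, grad_y = 2*7*0.5435 = 7.6084
  x_3 = -0.3577 - 0.01*-5.7238 = -0.3005
  y_3 = 0.5435 - 0.01*7.6084 = 0.4674
Step 4: grad_x = 2*8*-0.3005 = -4.808, grad_y = 2*7*0.4674 = 6.5432
  x_4 = -0.3005 - 0.01*-4.808 = -0.2524
  y_4 = 0.4674 - 0.01*6.5432 = 0.4019
Step 5: grad_x = 2*8*-0.2524 = -4.0387, grad_y = 2*7*0.4019 = 5.6272
  x_5 = -0.2524 - 0.01*-4.0387 = -0.212
  y_5 = 0.4019 - 0.01*5.6272 = 0.3457
f(-0.212, 0.3457) = 8*(-0.212)^2 + 7*0.3457^2 = 1.1961
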